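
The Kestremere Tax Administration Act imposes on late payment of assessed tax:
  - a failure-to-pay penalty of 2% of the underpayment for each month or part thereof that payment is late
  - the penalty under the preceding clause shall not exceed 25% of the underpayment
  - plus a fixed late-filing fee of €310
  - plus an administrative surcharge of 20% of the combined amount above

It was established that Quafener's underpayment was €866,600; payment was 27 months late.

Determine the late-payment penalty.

€260,352

Accrued rate: 2% × 27 = 54%, capped at 25% → 25%
Failure-to-pay penalty: 25% of €866,600 = €216,650
Penalty before surcharge: €216,650 + €310 = €216,960
Administrative surcharge: 20% of €216,960 = €43,392
Total penalty: €216,960 + €43,392 = €260,352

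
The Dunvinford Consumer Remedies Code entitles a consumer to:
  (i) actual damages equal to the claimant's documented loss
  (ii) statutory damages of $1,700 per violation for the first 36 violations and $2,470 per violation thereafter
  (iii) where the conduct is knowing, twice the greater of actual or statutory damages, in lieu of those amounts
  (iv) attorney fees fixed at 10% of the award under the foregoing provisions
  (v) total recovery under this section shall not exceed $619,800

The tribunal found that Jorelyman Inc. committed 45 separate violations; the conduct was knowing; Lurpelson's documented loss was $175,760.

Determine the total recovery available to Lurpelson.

$386,672

First 36 violations: 36 × $1,700 = $61,200
Remaining violations: (45 − 36) × $2,470 = $22,230
Statutory damages: $61,200 + $22,230 = $83,430
Greater of actual damages ($175,760) or statutory damages ($83,430): $175,760
Doubled: 2 × $175,760 = $351,520
Attorney fees: 10% of $351,520 = $35,152
Total before cap: $351,520 + $35,152 = $386,672
Cap at $619,800: $386,672 is within the cap, no reduction.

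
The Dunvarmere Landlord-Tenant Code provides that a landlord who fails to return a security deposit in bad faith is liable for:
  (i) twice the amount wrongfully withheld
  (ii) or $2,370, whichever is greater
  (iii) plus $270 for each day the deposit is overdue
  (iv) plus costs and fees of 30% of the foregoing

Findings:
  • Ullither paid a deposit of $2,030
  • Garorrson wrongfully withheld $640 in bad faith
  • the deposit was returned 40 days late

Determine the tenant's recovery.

Recovery: $17,121

Doubled: 2 × $640 = $1,280
Minimum $2,370: $1,280 is below the minimum → $2,370
Late-return penalty: 40 × $270 = $10,800
Damages plus late penalty: $2,370 + $10,800 = $13,170
Costs and fees: 30% of $13,170 = $3,951
Total recovery: $13,170 + $3,951 = $17,121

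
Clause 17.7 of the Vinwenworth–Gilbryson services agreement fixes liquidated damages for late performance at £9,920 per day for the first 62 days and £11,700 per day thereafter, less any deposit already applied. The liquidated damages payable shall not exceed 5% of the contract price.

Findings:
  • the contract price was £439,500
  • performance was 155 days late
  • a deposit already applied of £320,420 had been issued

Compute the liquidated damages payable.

First 62 days: 62 × £9,920 = £615,040
Remaining days: (155 − 62) × £11,700 = £1,088,100
Accrued per-day damages: £615,040 + £1,088,100 = £1,703,140
Less deposit already applied: £1,703,140 − £320,420 = £1,382,720
Cap: 5% of £439,500 = £21,975
Cap at £21,975: £1,382,720 exceeds the cap → £21,975

£21,975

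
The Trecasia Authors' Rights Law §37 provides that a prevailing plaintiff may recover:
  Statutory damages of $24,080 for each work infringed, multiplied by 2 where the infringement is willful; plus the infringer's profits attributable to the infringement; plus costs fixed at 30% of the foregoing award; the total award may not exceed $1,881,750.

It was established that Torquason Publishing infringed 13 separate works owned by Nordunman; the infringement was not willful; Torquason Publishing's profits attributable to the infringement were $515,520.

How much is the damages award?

Statutory damages: 13 × $24,080 = $313,040
Infringement not willful: no ×2 enhancement.
Combined award: $313,040 + $515,520 = $828,560
Costs: 30% of $828,560 = $248,568
Award plus costs: $828,560 + $248,568 = $1,077,128
Cap at $1,881,750: $1,077,128 is within the cap, no reduction.

$1,077,128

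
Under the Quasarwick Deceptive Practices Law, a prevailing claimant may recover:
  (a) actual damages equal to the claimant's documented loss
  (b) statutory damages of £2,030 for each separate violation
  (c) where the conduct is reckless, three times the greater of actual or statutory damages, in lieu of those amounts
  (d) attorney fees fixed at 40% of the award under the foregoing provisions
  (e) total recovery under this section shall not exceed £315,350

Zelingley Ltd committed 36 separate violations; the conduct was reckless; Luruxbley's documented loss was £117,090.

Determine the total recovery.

£315,350

Statutory damages: 36 × £2,030 = £73,080
Greater of actual damages (£117,090) or statutory damages (£73,080): £117,090
Trebled: 3 × £117,090 = £351,270
Attorney fees: 40% of £351,270 = £140,508
Total before cap: £351,270 + £140,508 = £491,778
Cap at £315,350: £491,778 exceeds the cap → £315,350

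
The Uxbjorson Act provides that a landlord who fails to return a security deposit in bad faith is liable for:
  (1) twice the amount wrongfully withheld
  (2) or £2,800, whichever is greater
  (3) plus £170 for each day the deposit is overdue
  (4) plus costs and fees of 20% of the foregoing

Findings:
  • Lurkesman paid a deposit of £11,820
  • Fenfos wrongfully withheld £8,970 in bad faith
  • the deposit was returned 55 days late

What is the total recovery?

£32,748

Doubled: 2 × £8,970 = £17,940
Minimum £2,800: £17,940 meets the minimum, no increase.
Late-return penalty: 55 × £170 = £9,350
Damages plus late penalty: £17,940 + £9,350 = £27,290
Costs and fees: 20% of £27,290 = £5,458
Total recovery: £27,290 + £5,458 = £32,748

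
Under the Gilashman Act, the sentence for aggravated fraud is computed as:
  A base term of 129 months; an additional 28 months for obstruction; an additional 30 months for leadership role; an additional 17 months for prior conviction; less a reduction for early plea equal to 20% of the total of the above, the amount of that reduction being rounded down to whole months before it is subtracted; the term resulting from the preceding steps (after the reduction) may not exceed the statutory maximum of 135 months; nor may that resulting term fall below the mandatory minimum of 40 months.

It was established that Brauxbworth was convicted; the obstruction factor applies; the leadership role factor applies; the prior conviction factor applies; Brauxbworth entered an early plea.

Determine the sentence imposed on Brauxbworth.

135 months

Obstruction enhancement: +28 months
Leadership role enhancement: +30 months
Prior conviction enhancement: +17 months
Adjusted term: 129 months + 28 months + 30 months + 17 months = 204 months
Early plea reduction: 20% of 204 months = 40 months (rounded down)
After reduction: 204 − 40 = 164 months
Cap at 135 months: 164 months exceeds the cap → 135 months
Minimum 40 months: 135 months meets the minimum, no increase.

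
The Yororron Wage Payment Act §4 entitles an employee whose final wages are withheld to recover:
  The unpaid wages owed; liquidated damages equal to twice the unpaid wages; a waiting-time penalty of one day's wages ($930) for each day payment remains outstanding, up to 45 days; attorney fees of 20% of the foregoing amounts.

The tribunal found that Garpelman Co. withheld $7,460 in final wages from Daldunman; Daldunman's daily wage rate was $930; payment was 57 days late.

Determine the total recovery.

Total award: $77,076

Doubled: 2 × $7,460 = $14,920
Penalty days: min(57, 45) = 45
Waiting-time penalty: 45 × $930 = $41,850
Subtotal: $7,460 + $14,920 + $41,850 = $64,230
Attorney fees: 20% of $64,230 = $12,846
Total award: $64,230 + $12,846 = $77,076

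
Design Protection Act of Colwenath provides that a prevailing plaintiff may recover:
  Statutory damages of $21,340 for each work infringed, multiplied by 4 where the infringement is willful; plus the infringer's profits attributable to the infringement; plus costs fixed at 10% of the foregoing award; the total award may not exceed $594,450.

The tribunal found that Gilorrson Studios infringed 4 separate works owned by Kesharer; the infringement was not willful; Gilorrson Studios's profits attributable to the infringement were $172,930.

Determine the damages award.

$284,119

Statutory damages: 4 × $21,340 = $85,360
Infringement not willful: no ×4 enhancement.
Combined award: $85,360 + $172,930 = $258,290
Costs: 10% of $258,290 = $25,829
Award plus costs: $258,290 + $25,829 = $284,119
Cap at $594,450: $284,119 is within the cap, no reduction.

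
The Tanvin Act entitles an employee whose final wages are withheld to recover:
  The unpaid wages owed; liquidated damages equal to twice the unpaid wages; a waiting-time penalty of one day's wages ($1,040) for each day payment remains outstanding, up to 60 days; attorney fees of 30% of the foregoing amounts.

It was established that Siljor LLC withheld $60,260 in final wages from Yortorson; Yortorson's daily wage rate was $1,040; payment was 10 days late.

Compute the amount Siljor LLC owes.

Doubled: 2 × $60,260 = $120,520
Penalty days: min(10, 60) = 10
Waiting-time penalty: 10 × $1,040 = $10,400
Subtotal: $60,260 + $120,520 + $10,400 = $191,180
Attorney fees: 30% of $191,180 = $57,354
Total award: $191,180 + $57,354 = $248,534

$248,534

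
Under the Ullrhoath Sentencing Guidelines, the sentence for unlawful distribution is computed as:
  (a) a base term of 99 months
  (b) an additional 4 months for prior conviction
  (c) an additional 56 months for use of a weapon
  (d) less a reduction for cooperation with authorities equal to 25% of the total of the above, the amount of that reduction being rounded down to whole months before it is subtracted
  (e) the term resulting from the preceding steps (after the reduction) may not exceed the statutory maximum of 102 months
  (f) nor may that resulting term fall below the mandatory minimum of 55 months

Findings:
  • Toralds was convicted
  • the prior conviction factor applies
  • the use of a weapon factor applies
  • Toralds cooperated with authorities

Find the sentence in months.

102 months

Prior conviction enhancement: +4 months
Use of a weapon enhancement: +56 months
Adjusted term: 99 months + 4 months + 56 months = 159 months
Cooperation with authorities reduction: 25% of 159 months = 39 months (rounded down)
After reduction: 159 − 39 = 120 months
Cap at 102 months: 120 months exceeds the cap → 102 months
Minimum 55 months: 102 months meets the minimum, no increase.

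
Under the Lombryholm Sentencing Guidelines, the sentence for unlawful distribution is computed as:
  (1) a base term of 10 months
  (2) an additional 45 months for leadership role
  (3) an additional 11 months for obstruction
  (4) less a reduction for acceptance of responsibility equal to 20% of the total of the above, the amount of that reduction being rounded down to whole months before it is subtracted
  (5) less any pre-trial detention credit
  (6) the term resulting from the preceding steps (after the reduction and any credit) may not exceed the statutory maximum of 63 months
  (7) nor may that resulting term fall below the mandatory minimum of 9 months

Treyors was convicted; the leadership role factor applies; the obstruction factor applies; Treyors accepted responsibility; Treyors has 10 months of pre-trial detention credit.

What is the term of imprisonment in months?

Leadership role enhancement: +45 months
Obstruction enhancement: +11 months
Adjusted term: 10 months + 45 months + 11 months = 66 months
Acceptance of responsibility reduction: 20% of 66 months = 13 months (rounded down)
After reduction: 66 − 13 = 53 months
Less pre-trial detention credit: 53 months − 10 months = 43 months
Cap at 63 months: 43 months is within the cap, no reduction.
Minimum 9 months: 43 months meets the minimum, no increase.

43 months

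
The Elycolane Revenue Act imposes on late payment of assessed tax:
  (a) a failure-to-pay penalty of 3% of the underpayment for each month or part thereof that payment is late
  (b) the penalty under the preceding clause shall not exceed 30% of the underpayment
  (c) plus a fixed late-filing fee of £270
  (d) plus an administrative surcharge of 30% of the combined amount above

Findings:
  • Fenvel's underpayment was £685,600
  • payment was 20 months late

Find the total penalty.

£267,735

Accrued rate: 3% × 20 = 60%, capped at 30% → 30%
Failure-to-pay penalty: 30% of £685,600 = £205,680
Penalty before surcharge: £205,680 + £270 = £205,950
Administrative surcharge: 30% of £205,950 = £61,785
Total penalty: £205,950 + £61,785 = £267,735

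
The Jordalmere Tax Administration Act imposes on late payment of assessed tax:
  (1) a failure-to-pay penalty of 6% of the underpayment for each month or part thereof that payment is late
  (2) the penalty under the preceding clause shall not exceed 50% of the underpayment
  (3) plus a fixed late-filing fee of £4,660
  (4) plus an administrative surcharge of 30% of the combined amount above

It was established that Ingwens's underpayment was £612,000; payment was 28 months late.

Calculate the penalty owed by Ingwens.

£403,858

Accrued rate: 6% × 28 = 168%, capped at 50% → 50%
Failure-to-pay penalty: 50% of £612,000 = £306,000
Penalty before surcharge: £306,000 + £4,660 = £310,660
Administrative surcharge: 30% of £310,660 = £93,198
Total penalty: £310,660 + £93,198 = £403,858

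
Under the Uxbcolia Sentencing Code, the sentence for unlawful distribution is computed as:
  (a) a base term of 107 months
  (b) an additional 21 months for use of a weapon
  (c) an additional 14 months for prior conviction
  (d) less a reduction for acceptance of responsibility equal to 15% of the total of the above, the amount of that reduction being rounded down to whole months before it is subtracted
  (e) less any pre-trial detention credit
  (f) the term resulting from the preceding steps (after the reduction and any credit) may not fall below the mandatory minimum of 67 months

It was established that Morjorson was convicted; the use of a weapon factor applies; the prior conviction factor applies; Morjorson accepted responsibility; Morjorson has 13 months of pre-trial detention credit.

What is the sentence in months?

108 months

Use of a weapon enhancement: +21 months
Prior conviction enhancement: +14 months
Adjusted term: 107 months + 21 months + 14 months = 142 months
Acceptance of responsibility reduction: 15% of 142 months = 21 months (rounded down)
After reduction: 142 − 21 = 121 months
Less pre-trial detention credit: 121 months − 13 months = 108 months
Minimum 67 months: 108 months meets the minimum, no increase.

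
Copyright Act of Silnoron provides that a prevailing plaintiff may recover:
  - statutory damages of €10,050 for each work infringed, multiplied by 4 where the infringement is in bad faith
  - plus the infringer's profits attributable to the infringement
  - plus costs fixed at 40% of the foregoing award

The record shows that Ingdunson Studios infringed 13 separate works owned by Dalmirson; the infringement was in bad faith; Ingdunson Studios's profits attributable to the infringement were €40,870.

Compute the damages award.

Statutory damages: 13 × €10,050 = €130,650
Multiplied by 4: 4 × €130,650 = €522,600
Combined award: €522,600 + €40,870 = €563,470
Costs: 40% of €563,470 = €225,388
Award plus costs: €563,470 + €225,388 = €788,858

€788,858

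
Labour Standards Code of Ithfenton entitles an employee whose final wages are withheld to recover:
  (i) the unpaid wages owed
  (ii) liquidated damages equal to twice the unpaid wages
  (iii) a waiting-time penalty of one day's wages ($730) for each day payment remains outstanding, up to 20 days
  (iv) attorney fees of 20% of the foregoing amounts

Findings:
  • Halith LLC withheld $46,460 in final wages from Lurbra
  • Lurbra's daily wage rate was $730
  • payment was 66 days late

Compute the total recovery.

Doubled: 2 × $46,460 = $92,920
Penalty days: min(66, 20) = 20
Waiting-time penalty: 20 × $730 = $14,600
Subtotal: $46,460 + $92,920 + $14,600 = $153,980
Attorney fees: 20% of $153,980 = $30,796
Total award: $153,980 + $30,796 = $184,776

$184,776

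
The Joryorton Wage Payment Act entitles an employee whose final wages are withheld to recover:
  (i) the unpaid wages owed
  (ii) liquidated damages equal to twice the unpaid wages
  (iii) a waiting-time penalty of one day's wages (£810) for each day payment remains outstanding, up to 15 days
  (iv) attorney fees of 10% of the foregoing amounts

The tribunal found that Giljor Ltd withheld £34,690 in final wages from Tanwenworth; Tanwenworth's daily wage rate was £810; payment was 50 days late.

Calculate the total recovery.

Doubled: 2 × £34,690 = £69,380
Penalty days: min(50, 15) = 15
Waiting-time penalty: 15 × £810 = £12,150
Subtotal: £34,690 + £69,380 + £12,150 = £116,220
Attorney fees: 10% of £116,220 = £11,622
Total award: £116,220 + £11,622 = £127,842

Total award: £127,842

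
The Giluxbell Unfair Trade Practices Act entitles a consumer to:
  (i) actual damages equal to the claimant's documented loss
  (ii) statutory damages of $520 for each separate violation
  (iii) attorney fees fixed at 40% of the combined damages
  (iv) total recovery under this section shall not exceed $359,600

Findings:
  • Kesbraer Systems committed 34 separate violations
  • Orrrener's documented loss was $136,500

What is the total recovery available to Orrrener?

$215,852

Statutory damages: 34 × $520 = $17,680
Combined damages: $136,500 + $17,680 = $154,180
Attorney fees: 40% of $154,180 = $61,672
Total before cap: $154,180 + $61,672 = $215,852
Cap at $359,600: $215,852 is within the cap, no reduction.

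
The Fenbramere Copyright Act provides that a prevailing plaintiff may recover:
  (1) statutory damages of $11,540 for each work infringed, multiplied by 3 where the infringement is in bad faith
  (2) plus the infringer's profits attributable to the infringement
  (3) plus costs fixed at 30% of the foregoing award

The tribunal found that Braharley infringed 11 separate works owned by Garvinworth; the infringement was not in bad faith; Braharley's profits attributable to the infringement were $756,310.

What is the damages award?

$1,148,225

Statutory damages: 11 × $11,540 = $126,940
Infringement not in bad faith: no ×3 enhancement.
Combined award: $126,940 + $756,310 = $883,250
Costs: 30% of $883,250 = $264,975
Award plus costs: $883,250 + $264,975 = $1,148,225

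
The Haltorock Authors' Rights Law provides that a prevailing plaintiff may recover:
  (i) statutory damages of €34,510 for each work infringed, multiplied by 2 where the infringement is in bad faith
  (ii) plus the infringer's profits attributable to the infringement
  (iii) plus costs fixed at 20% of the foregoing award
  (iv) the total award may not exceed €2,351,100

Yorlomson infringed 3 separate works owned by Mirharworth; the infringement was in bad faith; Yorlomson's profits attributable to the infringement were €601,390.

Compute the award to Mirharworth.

€970,140

Statutory damages: 3 × €34,510 = €103,530
Doubled: 2 × €103,530 = €207,060
Combined award: €207,060 + €601,390 = €808,450
Costs: 20% of €808,450 = €161,690
Award plus costs: €808,450 + €161,690 = €970,140
Cap at €2,351,100: €970,140 is within the cap, no reduction.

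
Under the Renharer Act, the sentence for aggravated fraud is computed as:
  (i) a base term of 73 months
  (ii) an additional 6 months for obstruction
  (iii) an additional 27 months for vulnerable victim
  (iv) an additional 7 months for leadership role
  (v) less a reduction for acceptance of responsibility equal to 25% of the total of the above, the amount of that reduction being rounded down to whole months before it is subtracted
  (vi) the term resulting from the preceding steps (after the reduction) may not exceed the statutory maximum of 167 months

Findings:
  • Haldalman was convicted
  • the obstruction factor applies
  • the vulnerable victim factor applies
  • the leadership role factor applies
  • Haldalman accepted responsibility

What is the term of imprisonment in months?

85 months

Obstruction enhancement: +6 months
Vulnerable victim enhancement: +27 months
Leadership role enhancement: +7 months
Adjusted term: 73 months + 6 months + 27 months + 7 months = 113 months
Acceptance of responsibility reduction: 25% of 113 months = 28 months (rounded down)
After reduction: 113 − 28 = 85 months
Cap at 167 months: 85 months is within the cap, no reduction.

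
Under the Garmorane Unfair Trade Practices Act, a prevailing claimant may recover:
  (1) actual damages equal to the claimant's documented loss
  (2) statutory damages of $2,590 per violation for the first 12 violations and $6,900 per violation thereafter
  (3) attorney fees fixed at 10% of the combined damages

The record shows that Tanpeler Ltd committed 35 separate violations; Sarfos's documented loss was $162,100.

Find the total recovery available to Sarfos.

$387,068

First 12 violations: 12 × $2,590 = $31,080
Remaining violations: (35 − 12) × $6,900 = $158,700
Statutory damages: $31,080 + $158,700 = $189,780
Combined damages: $162,100 + $189,780 = $351,880
Attorney fees: 10% of $351,880 = $35,188
Total recovery: $351,880 + $35,188 = $387,068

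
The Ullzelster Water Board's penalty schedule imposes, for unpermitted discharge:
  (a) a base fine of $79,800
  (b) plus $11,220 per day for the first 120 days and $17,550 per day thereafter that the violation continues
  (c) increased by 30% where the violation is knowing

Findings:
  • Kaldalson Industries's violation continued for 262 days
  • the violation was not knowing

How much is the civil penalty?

$3,918,300

First 120 days: 120 × $11,220 = $1,346,400
Remaining days: (262 − 120) × $17,550 = $2,492,100
Per-day component: $1,346,400 + $2,492,100 = $3,838,500
Base plus per-day: $79,800 + $3,838,500 = $3,918,300
The violation was not knowing: no 30% increase.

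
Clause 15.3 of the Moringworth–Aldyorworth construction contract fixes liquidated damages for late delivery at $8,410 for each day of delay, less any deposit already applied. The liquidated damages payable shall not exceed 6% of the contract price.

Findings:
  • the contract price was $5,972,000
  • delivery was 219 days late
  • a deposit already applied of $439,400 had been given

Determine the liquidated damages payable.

Per-day damages: 219 × $8,410 = $1,841,790
Less deposit already applied: $1,841,790 − $439,400 = $1,402,390
Cap: 6% of $5,972,000 = $358,320
Cap at $358,320: $1,402,390 exceeds the cap → $358,320

$358,320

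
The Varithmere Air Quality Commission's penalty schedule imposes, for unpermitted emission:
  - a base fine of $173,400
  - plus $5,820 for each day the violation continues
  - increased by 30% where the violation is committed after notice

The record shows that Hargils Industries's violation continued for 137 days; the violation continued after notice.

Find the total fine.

Per-day component: 137 × $5,820 = $797,340
Base plus per-day: $173,400 + $797,340 = $970,740
Enhancement: 30% of $970,740 = $291,222
Enhanced fine: $970,740 + $291,222 = $1,261,962

$1,261,962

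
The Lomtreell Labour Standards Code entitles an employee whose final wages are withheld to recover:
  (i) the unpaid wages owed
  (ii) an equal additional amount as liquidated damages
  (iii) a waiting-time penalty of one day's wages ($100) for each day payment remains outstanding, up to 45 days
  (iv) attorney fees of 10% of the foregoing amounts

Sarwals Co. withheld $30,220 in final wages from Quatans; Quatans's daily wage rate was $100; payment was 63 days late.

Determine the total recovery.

Liquidated damages (equal amount): $30,220
Penalty days: min(63, 45) = 45
Waiting-time penalty: 45 × $100 = $4,500
Subtotal: $30,220 + $30,220 + $4,500 = $64,940
Attorney fees: 10% of $64,940 = $6,494
Total award: $64,940 + $6,494 = $71,434

$71,434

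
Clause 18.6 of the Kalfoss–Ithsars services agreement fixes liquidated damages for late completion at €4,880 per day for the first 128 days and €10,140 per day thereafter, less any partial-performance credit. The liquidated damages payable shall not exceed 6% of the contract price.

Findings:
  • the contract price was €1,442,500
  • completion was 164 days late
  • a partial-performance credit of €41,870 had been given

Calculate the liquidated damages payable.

€86,550

First 128 days: 128 × €4,880 = €624,640
Remaining days: (164 − 128) × €10,140 = €365,040
Accrued per-day damages: €624,640 + €365,040 = €989,680
Less partial-performance credit: €989,680 − €41,870 = €947,810
Cap: 6% of €1,442,500 = €86,550
Cap at €86,550: €947,810 exceeds the cap → €86,550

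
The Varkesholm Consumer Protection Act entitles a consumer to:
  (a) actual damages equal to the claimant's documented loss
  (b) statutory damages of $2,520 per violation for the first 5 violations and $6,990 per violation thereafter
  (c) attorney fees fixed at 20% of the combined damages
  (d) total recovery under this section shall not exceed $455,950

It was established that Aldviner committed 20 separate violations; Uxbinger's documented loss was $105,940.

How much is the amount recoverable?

First 5 violations: 5 × $2,520 = $12,600
Remaining violations: (20 − 5) × $6,990 = $104,850
Statutory damages: $12,600 + $104,850 = $117,450
Combined damages: $105,940 + $117,450 = $223,390
Attorney fees: 20% of $223,390 = $44,678
Total before cap: $223,390 + $44,678 = $268,068
Cap at $455,950: $268,068 is within the cap, no reduction.

Total recovery: $268,068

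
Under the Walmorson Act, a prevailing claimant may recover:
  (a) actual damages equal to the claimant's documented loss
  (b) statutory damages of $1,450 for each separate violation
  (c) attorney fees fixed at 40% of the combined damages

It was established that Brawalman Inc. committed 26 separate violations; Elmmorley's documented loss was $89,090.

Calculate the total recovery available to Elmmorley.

$177,506

Statutory damages: 26 × $1,450 = $37,700
Combined damages: $89,090 + $37,700 = $126,790
Attorney fees: 40% of $126,790 = $50,716
Total recovery: $126,790 + $50,716 = $177,506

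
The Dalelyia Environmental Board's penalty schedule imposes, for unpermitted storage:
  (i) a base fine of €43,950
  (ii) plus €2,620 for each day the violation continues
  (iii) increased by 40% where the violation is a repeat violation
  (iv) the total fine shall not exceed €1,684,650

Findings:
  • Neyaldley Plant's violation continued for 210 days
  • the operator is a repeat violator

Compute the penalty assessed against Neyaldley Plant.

Per-day component: 210 × €2,620 = €550,200
Base plus per-day: €43,950 + €550,200 = €594,150
Enhancement: 40% of €594,150 = €237,660
Enhanced fine: €594,150 + €237,660 = €831,810
Cap at €1,684,650: €831,810 is within the cap, no reduction.

€831,810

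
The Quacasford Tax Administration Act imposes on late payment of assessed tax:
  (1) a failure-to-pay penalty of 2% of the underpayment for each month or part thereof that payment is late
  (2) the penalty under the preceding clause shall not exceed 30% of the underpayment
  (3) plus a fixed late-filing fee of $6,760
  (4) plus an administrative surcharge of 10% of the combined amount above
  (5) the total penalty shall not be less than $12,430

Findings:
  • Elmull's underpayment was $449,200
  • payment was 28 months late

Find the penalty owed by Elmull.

Accrued rate: 2% × 28 = 56%, capped at 30% → 30%
Failure-to-pay penalty: 30% of $449,200 = $134,760
Penalty before surcharge: $134,760 + $6,760 = $141,520
Administrative surcharge: 10% of $141,520 = $14,152
Total penalty: $141,520 + $14,152 = $155,672
Minimum $12,430: $155,672 meets the minimum, no increase.

$155,672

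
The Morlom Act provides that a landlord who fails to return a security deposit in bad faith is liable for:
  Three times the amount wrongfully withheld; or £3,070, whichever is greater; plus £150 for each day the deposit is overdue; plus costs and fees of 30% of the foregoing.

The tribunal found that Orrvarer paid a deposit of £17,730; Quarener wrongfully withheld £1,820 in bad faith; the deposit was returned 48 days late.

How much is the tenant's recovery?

£16,458

Trebled: 3 × £1,820 = £5,460
Minimum £3,070: £5,460 meets the minimum, no increase.
Late-return penalty: 48 × £150 = £7,200
Damages plus late penalty: £5,460 + £7,200 = £12,660
Costs and fees: 30% of £12,660 = £3,798
Total recovery: £12,660 + £3,798 = £16,458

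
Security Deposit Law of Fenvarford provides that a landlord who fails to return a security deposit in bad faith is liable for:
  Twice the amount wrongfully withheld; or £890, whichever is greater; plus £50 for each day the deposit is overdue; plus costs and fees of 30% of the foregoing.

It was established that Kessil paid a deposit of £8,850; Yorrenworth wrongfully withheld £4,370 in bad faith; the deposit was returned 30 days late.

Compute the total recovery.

£13,312

Doubled: 2 × £4,370 = £8,740
Minimum £890: £8,740 meets the minimum, no increase.
Late-return penalty: 30 × £50 = £1,500
Damages plus late penalty: £8,740 + £1,500 = £10,240
Costs and fees: 30% of £10,240 = £3,072
Total recovery: £10,240 + £3,072 = £13,312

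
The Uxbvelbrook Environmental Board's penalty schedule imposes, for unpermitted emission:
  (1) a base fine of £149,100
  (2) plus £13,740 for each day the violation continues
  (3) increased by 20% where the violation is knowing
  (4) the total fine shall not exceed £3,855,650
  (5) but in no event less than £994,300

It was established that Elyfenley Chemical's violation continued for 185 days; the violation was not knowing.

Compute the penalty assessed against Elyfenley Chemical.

Per-day component: 185 × £13,740 = £2,541,900
Base plus per-day: £149,100 + £2,541,900 = £2,691,000
The violation was not knowing: no 20% increase.
Cap at £3,855,650: £2,691,000 is within the cap, no reduction.
Minimum £994,300: £2,691,000 meets the minimum, no increase.

Civil penalty: £2,691,000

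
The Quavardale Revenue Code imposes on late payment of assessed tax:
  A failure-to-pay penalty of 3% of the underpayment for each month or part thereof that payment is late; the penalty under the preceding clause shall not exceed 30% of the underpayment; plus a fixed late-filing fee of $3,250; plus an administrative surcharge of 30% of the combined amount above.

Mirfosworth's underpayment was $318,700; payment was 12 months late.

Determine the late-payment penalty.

$128,518

Accrued rate: 3% × 12 = 36%, capped at 30% → 30%
Failure-to-pay penalty: 30% of $318,700 = $95,610
Penalty before surcharge: $95,610 + $3,250 = $98,860
Administrative surcharge: 30% of $98,860 = $29,658
Total penalty: $98,860 + $29,658 = $128,518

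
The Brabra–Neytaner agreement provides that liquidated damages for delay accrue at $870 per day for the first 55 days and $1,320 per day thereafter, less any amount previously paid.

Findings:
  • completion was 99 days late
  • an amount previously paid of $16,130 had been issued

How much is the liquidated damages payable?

$89,800

First 55 days: 55 × $870 = $47,850
Remaining days: (99 − 55) × $1,320 = $58,080
Accrued per-day damages: $47,850 + $58,080 = $105,930
Less amount previously paid: $105,930 − $16,130 = $89,800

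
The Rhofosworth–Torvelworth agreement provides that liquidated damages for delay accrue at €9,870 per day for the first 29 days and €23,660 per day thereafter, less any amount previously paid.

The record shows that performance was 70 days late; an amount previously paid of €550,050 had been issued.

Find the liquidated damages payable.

€706,240

First 29 days: 29 × €9,870 = €286,230
Remaining days: (70 − 29) × €23,660 = €970,060
Accrued per-day damages: €286,230 + €970,060 = €1,256,290
Less amount previously paid: €1,256,290 − €550,050 = €706,240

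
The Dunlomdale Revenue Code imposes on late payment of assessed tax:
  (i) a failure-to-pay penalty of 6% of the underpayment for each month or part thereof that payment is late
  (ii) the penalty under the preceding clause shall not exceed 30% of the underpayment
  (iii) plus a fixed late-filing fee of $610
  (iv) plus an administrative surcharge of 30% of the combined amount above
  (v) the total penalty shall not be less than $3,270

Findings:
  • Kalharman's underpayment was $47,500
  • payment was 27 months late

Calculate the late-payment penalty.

Accrued rate: 6% × 27 = 162%, capped at 30% → 30%
Failure-to-pay penalty: 30% of $47,500 = $14,250
Penalty before surcharge: $14,250 + $610 = $14,860
Administrative surcharge: 30% of $14,860 = $4,458
Total penalty: $14,860 + $4,458 = $19,318
Minimum $3,270: $19,318 meets the minimum, no increase.

Penalty: $19,318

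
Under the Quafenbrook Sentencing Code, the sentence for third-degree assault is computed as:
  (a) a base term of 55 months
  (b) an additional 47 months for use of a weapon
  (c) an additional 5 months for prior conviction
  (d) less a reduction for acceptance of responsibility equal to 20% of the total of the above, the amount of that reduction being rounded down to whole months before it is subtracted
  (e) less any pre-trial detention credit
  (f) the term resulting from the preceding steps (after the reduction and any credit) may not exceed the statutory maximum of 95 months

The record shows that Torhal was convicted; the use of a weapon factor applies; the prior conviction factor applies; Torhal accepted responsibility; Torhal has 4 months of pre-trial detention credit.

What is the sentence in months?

82 months

Use of a weapon enhancement: +47 months
Prior conviction enhancement: +5 months
Adjusted term: 55 months + 47 months + 5 months = 107 months
Acceptance of responsibility reduction: 20% of 107 months = 21 months (rounded down)
After reduction: 107 − 21 = 86 months
Less pre-trial detention credit: 86 months − 4 months = 82 months
Cap at 95 months: 82 months is within the cap, no reduction.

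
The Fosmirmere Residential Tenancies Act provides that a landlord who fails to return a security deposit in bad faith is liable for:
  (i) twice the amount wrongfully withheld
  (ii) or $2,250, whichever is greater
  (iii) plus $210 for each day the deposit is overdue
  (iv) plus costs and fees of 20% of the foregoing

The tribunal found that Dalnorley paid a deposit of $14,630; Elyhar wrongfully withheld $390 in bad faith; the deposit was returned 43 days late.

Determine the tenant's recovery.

Doubled: 2 × $390 = $780
Minimum $2,250: $780 is below the minimum → $2,250
Late-return penalty: 43 × $210 = $9,030
Damages plus late penalty: $2,250 + $9,030 = $11,280
Costs and fees: 20% of $11,280 = $2,256
Total recovery: $11,280 + $2,256 = $13,536

Recovery: $13,536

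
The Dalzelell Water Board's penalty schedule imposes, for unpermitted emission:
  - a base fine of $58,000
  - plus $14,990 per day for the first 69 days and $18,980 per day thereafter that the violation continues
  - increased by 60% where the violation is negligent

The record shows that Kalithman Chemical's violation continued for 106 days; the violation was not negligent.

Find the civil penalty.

First 69 days: 69 × $14,990 = $1,034,310
Remaining days: (106 − 69) × $18,980 = $702,260
Per-day component: $1,034,310 + $702,260 = $1,736,570
Base plus per-day: $58,000 + $1,736,570 = $1,794,570
The violation was not negligent: no 60% increase.

$1,794,570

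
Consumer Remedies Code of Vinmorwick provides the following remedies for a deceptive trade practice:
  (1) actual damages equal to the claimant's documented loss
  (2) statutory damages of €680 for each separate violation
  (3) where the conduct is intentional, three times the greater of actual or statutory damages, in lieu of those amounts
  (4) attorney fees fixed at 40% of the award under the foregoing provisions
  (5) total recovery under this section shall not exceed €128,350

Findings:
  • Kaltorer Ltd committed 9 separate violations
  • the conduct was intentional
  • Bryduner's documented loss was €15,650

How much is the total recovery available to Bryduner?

€65,730

Statutory damages: 9 × €680 = €6,120
Greater of actual damages (€15,650) or statutory damages (€6,120): €15,650
Trebled: 3 × €15,650 = €46,950
Attorney fees: 40% of €46,950 = €18,780
Total before cap: €46,950 + €18,780 = €65,730
Cap at €128,350: €65,730 is within the cap, no reduction.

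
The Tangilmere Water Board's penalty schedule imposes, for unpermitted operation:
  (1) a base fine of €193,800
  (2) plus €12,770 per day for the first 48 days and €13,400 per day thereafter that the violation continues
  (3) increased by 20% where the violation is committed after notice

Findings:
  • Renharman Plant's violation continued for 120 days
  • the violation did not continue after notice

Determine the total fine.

€1,771,560

First 48 days: 48 × €12,770 = €612,960
Remaining days: (120 − 48) × €13,400 = €964,800
Per-day component: €612,960 + €964,800 = €1,577,760
Base plus per-day: €193,800 + €1,577,760 = €1,771,560
The violation did not continue after notice: no 20% increase.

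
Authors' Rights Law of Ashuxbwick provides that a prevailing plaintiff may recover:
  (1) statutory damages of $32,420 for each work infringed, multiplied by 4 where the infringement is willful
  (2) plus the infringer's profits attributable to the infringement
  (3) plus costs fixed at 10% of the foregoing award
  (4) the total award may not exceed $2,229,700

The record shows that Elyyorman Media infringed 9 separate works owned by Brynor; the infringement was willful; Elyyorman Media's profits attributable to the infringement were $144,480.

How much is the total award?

Award: $1,442,760

Statutory damages: 9 × $32,420 = $291,780
Multiplied by 4: 4 × $291,780 = $1,167,120
Combined award: $1,167,120 + $144,480 = $1,311,600
Costs: 10% of $1,311,600 = $131,160
Award plus costs: $1,311,600 + $131,160 = $1,442,760
Cap at $2,229,700: $1,442,760 is within the cap, no reduction.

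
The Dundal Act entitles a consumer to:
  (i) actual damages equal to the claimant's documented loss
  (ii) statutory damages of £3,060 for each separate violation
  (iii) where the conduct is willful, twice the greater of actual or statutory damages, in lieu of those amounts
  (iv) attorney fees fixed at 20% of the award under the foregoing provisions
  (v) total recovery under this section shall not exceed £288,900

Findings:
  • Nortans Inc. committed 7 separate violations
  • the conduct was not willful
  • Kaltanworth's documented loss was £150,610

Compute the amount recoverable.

£206,436

Statutory damages: 7 × £3,060 = £21,420
Conduct not willful: the in-lieu enhancement does not apply.
Actual plus statutory damages: £150,610 + £21,420 = £172,030
Attorney fees: 20% of £172,030 = £34,406
Total before cap: £172,030 + £34,406 = £206,436
Cap at £288,900: £206,436 is within the cap, no reduction.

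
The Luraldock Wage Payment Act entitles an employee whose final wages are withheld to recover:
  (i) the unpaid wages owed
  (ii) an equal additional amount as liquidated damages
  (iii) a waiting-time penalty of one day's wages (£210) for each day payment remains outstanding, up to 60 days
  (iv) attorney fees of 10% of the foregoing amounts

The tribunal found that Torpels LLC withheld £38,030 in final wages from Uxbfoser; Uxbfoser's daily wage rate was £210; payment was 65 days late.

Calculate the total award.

£97,526

Liquidated damages (equal amount): £38,030
Penalty days: min(65, 60) = 60
Waiting-time penalty: 60 × £210 = £12,600
Subtotal: £38,030 + £38,030 + £12,600 = £88,660
Attorney fees: 10% of £88,660 = £8,866
Total award: £88,660 + £8,866 = £97,526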